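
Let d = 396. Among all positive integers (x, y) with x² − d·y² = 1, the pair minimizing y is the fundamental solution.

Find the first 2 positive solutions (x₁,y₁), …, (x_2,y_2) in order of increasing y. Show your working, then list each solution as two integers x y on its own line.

199 10
79201 3980

√396 = [19; 1,8,1,38, …], period ℓ=4 (even) → k=3
step 0: (19, 1)  from 19·(1,0) + (0,1)
…
step 2: (179, 9)  from 8·(20,1) + (19,1)
step 3: (199, 10)  from 1·(179,9) + (20,1)
fundamental: x₁=199, y₁=10  (since 39601 − 396·100 = 1)
(x_2, y_2) = (199·199 + 396·10·10, 199·10 + 10·199) = (79201, 3980)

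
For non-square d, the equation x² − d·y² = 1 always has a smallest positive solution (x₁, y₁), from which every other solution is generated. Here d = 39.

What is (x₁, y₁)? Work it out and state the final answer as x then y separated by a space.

25 4

√39 = [6; 4,12, …], period ℓ=2 (even) → k=1
i=0: a=6 ⇒ p=6, q=1
i=1: a=4 ⇒ p=25, q=4
(x₁, y₁) = (25, 4);  25² − 39·4² = 1 ✓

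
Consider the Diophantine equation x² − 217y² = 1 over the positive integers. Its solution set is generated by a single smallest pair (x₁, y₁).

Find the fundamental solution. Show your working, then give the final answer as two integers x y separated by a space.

3844063 260952

√217 → a₀=14, period (1,2,1,2,1,…,2,1,28); ℓ=16 even so k=15
k=0  a_k=14  p_k/q_k = 14/1
…
k=2  a_k=2  p_k/q_k = 44/3
…
k=4  a_k=2  p_k/q_k = 162/11
…
k=6  a_k=1  p_k/q_k = 383/26
k=7  a_k=9  p_k/q_k = 3668/249
k=8  a_k=4  p_k/q_k = 15055/1022
k=9  a_k=9  p_k/q_k = 139163/9447
…
k=12  a_k=2  p_k/q_k = 740980/50301
k=13  a_k=1  p_k/q_k = 1034361/70217
k=14  a_k=2  p_k/q_k = 2809702/190735
k=15  a_k=1  p_k/q_k = 3844063/260952
fundamental: x₁=3844063, y₁=260952  (since 14776820347969 − 217·68095946304 = 1)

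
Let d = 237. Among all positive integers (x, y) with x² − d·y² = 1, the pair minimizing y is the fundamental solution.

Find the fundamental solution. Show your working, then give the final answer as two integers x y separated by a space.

√237 = [15; 2,1,1,7,10,7,1,1,2,30, …], period ℓ=10 (even) → k=9
k=0  a_k=15  p_k/q_k = 15/1
…
k=3  a_k=1  p_k/q_k = 77/5
…
k=6  a_k=7  p_k/q_k = 42074/2733
k=7  a_k=1  p_k/q_k = 48001/3118
k=8  a_k=1  p_k/q_k = 90075/5851
k=9  a_k=2  p_k/q_k = 228151/14820
fundamental: x₁=228151, y₁=14820  (since 52052878801 − 237·219632400 = 1)

228151 14820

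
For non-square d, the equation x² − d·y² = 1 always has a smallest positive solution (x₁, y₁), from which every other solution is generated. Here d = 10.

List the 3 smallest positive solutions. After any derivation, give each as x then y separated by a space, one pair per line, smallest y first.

√10 → a₀=3, period (6); ℓ=1 odd so k=1
i=0: a=3 ⇒ p=3, q=1
i=1: a=6 ⇒ p=19, q=6
(x₁, y₁) = (19, 6);  19² − 10·6² = 1 ✓
(19+6√10)^2 = 721 + 228√10
(19+6√10)^3 = 27379 + 8658√10

19 6
721 228
27379 8658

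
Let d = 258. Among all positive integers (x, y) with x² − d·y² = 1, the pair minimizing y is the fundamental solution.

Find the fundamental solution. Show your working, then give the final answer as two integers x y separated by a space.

√258 = [16; 16,32, …], period ℓ=2 (even) → k=1
a_0=16:  p_0=16·1+0=16,  q_0=16·0+1=1
a_1=16:  p_1=16·16+1=257,  q_1=16·1+0=16
fundamental: x₁=257, y₁=16  (since 66049 − 258·256 = 1)

257 16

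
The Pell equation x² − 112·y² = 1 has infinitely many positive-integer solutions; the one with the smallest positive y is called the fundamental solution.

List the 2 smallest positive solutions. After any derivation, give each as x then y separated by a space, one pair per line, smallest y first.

127 12
32257 3048

[10; 1,1,2,1,1,20] for √112; ℓ=6 ⇒ convergent index 5
step 0: (10, 1)  from 10·(1,0) + (0,1)
…
step 2: (21, 2)  from 1·(11,1) + (10,1)
step 3: (53, 5)  from 2·(21,2) + (11,1)
step 4: (74, 7)  from 1·(53,5) + (21,2)
step 5: (127, 12)  from 1·(74,7) + (53,5)
fundamental: x₁=127, y₁=12  (since 16129 − 112·144 = 1)
(x_2, y_2) = (127·127 + 112·12·12, 127·12 + 12·127) = (32257, 3048)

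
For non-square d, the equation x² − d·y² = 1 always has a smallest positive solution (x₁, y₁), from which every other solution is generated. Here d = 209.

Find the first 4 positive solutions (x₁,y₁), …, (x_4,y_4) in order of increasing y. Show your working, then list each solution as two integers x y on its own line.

46551 3220
4333991201 299788440
403503248748951 27910903337660
37566959460690844801 2598560922243032880

√209 → a₀=14, period (2,5,3,2,3,5,2,28); ℓ=8 even so k=7
k=0  a_k=14  p_k/q_k = 14/1
…
k=2  a_k=5  p_k/q_k = 159/11
…
k=6  a_k=5  p_k/q_k = 21266/1471
k=7  a_k=2  p_k/q_k = 46551/3220
fundamental: x₁=46551, y₁=3220  (since 2166995601 − 209·10368400 = 1)
k=2:  x_2 = 46551·46551+209·3220·3220 = 4333991201,  y_2 = 46551·3220+3220·46551 = 299788440
k=3:  x_3 = 46551·4333991201+209·3220·299788440 = 403503248748951,  y_3 = 46551·299788440+3220·4333991201 = 27910903337660
k=4:  x_4 = 46551·403503248748951+209·3220·27910903337660 = 37566959460690844801,  y_4 = 46551·27910903337660+3220·403503248748951 = 2598560922243032880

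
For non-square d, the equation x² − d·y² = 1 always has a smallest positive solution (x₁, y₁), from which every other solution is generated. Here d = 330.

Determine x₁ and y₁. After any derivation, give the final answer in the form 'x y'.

d=330: √d = [18; 6,36] (ℓ=2, even), read p_1/q_1
i=0: a=18 ⇒ p=18, q=1
i=1: a=6 ⇒ p=109, q=6
→ (109, 6).  Check: 109²=11881, 330·6²=11880, difference 1.

109 6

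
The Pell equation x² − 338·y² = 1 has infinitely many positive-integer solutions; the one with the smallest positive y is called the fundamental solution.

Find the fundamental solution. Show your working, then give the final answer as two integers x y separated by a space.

114243 6214

d=338: √d = [18; 2,1,1,2,36] (ℓ=5, odd), read p_9/q_9
step 0: (18, 1)  from 18·(1,0) + (0,1)
…
step 3: (92, 5)  from 1·(55,3) + (37,2)
…
step 8: (43958, 2391)  from 1·(26327,1432) + (17631,959)
step 9: (114243, 6214)  from 2·(43958,2391) + (26327,1432)
(x₁, y₁) = (114243, 6214);  114243² − 338·6214² = 1 ✓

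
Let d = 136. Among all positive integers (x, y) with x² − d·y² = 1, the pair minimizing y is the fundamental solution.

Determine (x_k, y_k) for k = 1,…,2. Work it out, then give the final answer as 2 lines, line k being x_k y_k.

√136 → a₀=11, period (1,1,1,22); ℓ=4 even so k=3
i=0: a=11 ⇒ p=11, q=1
…
i=2: a=1 ⇒ p=23, q=2
i=3: a=1 ⇒ p=35, q=3
(x₁, y₁) = (35, 3);  35² − 136·3² = 1 ✓
n=2: (35,3)∘(35,3) = (35·35+136·3·3, 35·3+3·35) = (2449,210)

35 3
2449 210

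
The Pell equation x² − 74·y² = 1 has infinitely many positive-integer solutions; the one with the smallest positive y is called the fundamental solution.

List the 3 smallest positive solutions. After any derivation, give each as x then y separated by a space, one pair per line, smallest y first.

3699 430
27365201 3181140
202447753299 23534073290

d=74: √d = [8; 1,1,1,1,16] (ℓ=5, odd), read p_9/q_9
i=0: a=8 ⇒ p=8, q=1
…
i=2: a=1 ⇒ p=17, q=2
i=3: a=1 ⇒ p=26, q=3
i=4: a=1 ⇒ p=43, q=5
i=5: a=16 ⇒ p=714, q=83
…
i=8: a=1 ⇒ p=2228, q=259
i=9: a=1 ⇒ p=3699, q=430
→ (3699, 430).  Check: 3699²=13682601, 74·430²=13682600, difference 1.
(x_2, y_2) = (3699·3699 + 74·430·430, 3699·430 + 430·3699) = (27365201, 3181140)
(x_3, y_3) = (3699·27365201 + 74·430·3181140, 3699·3181140 + 430·27365201) = (202447753299, 23534073290)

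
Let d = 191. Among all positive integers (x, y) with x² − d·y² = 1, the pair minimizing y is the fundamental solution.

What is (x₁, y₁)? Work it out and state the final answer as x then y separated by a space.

√191 = [13; 1,4,1,1,3,…,4,1,26, …], period ℓ=16 (even) → k=15
k=0  a_k=13  p_k/q_k = 13/1
…
k=6  a_k=2  p_k/q_k = 1230/89
…
k=11  a_k=3  p_k/q_k = 704682/50989
…
k=14  a_k=4  p_k/q_k = 7377553/533821
k=15  a_k=1  p_k/q_k = 8994000/650783
fundamental: x₁=8994000, y₁=650783  (since 80892036000000 − 191·423518513089 = 1)

8994000 650783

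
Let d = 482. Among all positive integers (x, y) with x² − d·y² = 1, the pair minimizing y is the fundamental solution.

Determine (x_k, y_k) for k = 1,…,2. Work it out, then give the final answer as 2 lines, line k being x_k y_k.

483 22
466577 21252

d=482: √d = [21; 1,20,1,42] (ℓ=4, even), read p_3/q_3
a_0=21:  p_0=21·1+0=21,  q_0=21·0+1=1
a_1=1:  p_1=1·21+1=22,  q_1=1·1+0=1
a_2=20:  p_2=20·22+21=461,  q_2=20·1+1=21
a_3=1:  p_3=1·461+22=483,  q_3=1·21+1=22
(x₁, y₁) = (483, 22);  483² − 482·22² = 1 ✓
(483+22√482)^2 = 466577 + 21252√482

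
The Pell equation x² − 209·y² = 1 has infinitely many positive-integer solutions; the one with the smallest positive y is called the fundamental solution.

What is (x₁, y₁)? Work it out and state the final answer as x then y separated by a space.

d=209: √d = [14; 2,5,3,2,3,5,2,28] (ℓ=8, even), read p_7/q_7
k=0  a_k=14  p_k/q_k = 14/1
k=1  a_k=2  p_k/q_k = 29/2
…
k=3  a_k=3  p_k/q_k = 506/35
k=4  a_k=2  p_k/q_k = 1171/81
…
k=6  a_k=5  p_k/q_k = 21266/1471
k=7  a_k=2  p_k/q_k = 46551/3220
(x₁, y₁) = (46551, 3220);  46551² − 209·3220² = 1 ✓

46551 3220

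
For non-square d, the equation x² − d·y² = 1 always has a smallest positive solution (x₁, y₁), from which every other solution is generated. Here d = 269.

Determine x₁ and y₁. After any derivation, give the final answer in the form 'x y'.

13449 820

d=269: √d = [16; 2,2,32] (ℓ=3, odd), read p_5/q_5
i=0: a=16 ⇒ p=16, q=1
…
i=2: a=2 ⇒ p=82, q=5
i=3: a=32 ⇒ p=2657, q=162
i=4: a=2 ⇒ p=5396, q=329
i=5: a=2 ⇒ p=13449, q=820
fundamental: x₁=13449, y₁=820  (since 180875601 − 269·672400 = 1)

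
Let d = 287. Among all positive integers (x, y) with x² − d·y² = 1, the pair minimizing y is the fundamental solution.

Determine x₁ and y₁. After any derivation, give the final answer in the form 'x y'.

288 17

d=287: √d = [16; 1,15,1,32] (ℓ=4, even), read p_3/q_3
a_0=16:  p_0=16·1+0=16,  q_0=16·0+1=1
…
a_2=15:  p_2=15·17+16=271,  q_2=15·1+1=16
a_3=1:  p_3=1·271+17=288,  q_3=1·16+1=17
→ (288, 17).  Check: 288²=82944, 287·17²=82943, difference 1.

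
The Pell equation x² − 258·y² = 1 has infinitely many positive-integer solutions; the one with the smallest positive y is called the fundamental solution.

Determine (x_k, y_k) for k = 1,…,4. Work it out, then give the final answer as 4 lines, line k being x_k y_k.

√258 → a₀=16, period (16,32); ℓ=2 even so k=1
k=0  a_k=16  p_k/q_k = 16/1
k=1  a_k=16  p_k/q_k = 257/16
(x₁, y₁) = (257, 16);  257² − 258·16² = 1 ✓
n=2: (257,16)∘(257,16) = (257·257+258·16·16, 257·16+16·257) = (132097,8224)
n=3: (132097,8224)∘(257,16) = (257·132097+258·16·8224, 257·8224+16·132097) = (67897601,4227120)
n=4: (67897601,4227120)∘(257,16) = (257·67897601+258·16·4227120, 257·4227120+16·67897601) = (34899234817,2172731456)

257 16
132097 8224
67897601 4227120
34899234817 2172731456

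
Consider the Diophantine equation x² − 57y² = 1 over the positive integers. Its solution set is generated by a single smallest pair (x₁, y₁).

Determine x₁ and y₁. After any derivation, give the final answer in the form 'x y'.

√57 → a₀=7, period (1,1,4,1,1,14); ℓ=6 even so k=5
k=0  a_k=7  p_k/q_k = 7/1
k=1  a_k=1  p_k/q_k = 8/1
k=2  a_k=1  p_k/q_k = 15/2
…
k=4  a_k=1  p_k/q_k = 83/11
k=5  a_k=1  p_k/q_k = 151/20
(x₁, y₁) = (151, 20);  151² − 57·20² = 1 ✓

151 20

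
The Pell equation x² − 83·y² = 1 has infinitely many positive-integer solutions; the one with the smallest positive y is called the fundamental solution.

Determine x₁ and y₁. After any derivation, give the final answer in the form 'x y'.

82 9

d=83: √d = [9; 9,18] (ℓ=2, even), read p_1/q_1
i=0: a=9 ⇒ p=9, q=1
i=1: a=9 ⇒ p=82, q=9
fundamental: x₁=82, y₁=9  (since 6724 − 83·81 = 1)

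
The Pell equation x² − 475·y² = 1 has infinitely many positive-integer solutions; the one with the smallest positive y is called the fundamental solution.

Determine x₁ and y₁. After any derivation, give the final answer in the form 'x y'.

√475 = [21; 1,3,1,6,2,6,1,3,1,42, …], period ℓ=10 (even) → k=9
a_0=21:  p_0=21·1+0=21,  q_0=21·0+1=1
a_1=1:  p_1=1·21+1=22,  q_1=1·1+0=1
…
a_3=1:  p_3=1·87+22=109,  q_3=1·4+1=5
a_4=6:  p_4=6·109+87=741,  q_4=6·5+4=34
a_5=2:  p_5=2·741+109=1591,  q_5=2·34+5=73
a_6=6:  p_6=6·1591+741=10287,  q_6=6·73+34=472
…
a_8=3:  p_8=3·11878+10287=45921,  q_8=3·545+472=2107
a_9=1:  p_9=1·45921+11878=57799,  q_9=1·2107+545=2652
(x₁, y₁) = (57799, 2652);  57799² − 475·2652² = 1 ✓

57799 2652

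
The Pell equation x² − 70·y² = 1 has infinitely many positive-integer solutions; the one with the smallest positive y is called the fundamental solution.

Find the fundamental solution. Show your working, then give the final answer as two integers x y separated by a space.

251 30

d=70: √d = [8; 2,1,2,1,2,16] (ℓ=6, even), read p_5/q_5
a_0=8:  p_0=8·1+0=8,  q_0=8·0+1=1
…
a_3=2:  p_3=2·25+17=67,  q_3=2·3+2=8
a_4=1:  p_4=1·67+25=92,  q_4=1·8+3=11
a_5=2:  p_5=2·92+67=251,  q_5=2·11+8=30
→ (251, 30).  Check: 251²=63001, 70·30²=63000, difference 1.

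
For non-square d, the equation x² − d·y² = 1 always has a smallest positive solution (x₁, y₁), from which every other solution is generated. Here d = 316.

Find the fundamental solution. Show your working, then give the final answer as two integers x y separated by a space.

d=316: √d = [17; 1,3,2,8,2,3,1,34] (ℓ=8, even), read p_7/q_7
i=0: a=17 ⇒ p=17, q=1
i=1: a=1 ⇒ p=18, q=1
i=2: a=3 ⇒ p=71, q=4
…
i=4: a=8 ⇒ p=1351, q=76
i=5: a=2 ⇒ p=2862, q=161
i=6: a=3 ⇒ p=9937, q=559
i=7: a=1 ⇒ p=12799, q=720
fundamental: x₁=12799, y₁=720  (since 163814401 − 316·518400 = 1)

12799 720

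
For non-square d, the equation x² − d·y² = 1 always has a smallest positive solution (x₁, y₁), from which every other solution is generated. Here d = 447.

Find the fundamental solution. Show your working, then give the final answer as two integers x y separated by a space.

148 7

d=447: √d = [21; 7,42] (ℓ=2, even), read p_1/q_1
a_0=21:  p_0=21·1+0=21,  q_0=21·0+1=1
a_1=7:  p_1=7·21+1=148,  q_1=7·1+0=7
(x₁, y₁) = (148, 7);  148² − 447·7² = 1 ✓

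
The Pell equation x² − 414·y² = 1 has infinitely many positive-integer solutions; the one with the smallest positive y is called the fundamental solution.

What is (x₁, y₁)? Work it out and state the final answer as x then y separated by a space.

[20; 2,1,7,2,7,1,2,40] for √414; ℓ=8 ⇒ convergent index 7
a_0=20:  p_0=20·1+0=20,  q_0=20·0+1=1
…
a_4=2:  p_4=2·468+61=997,  q_4=2·23+3=49
…
a_6=1:  p_6=1·7447+997=8444,  q_6=1·366+49=415
a_7=2:  p_7=2·8444+7447=24335,  q_7=2·415+366=1196
fundamental: x₁=24335, y₁=1196  (since 592192225 − 414·1430416 = 1)

24335 1196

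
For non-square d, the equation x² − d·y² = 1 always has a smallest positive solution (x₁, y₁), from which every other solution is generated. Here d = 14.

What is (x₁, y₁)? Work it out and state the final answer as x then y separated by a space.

d=14: √d = [3; 1,2,1,6] (ℓ=4, even), read p_3/q_3
k=0  a_k=3  p_k/q_k = 3/1
…
k=2  a_k=2  p_k/q_k = 11/3
k=3  a_k=1  p_k/q_k = 15/4
(x₁, y₁) = (15, 4);  15² − 14·4² = 1 ✓

15 4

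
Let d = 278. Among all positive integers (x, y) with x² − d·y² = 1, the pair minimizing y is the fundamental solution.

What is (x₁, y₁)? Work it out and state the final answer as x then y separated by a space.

2501 150

√278 → a₀=16, period (1,2,16,2,1,32); ℓ=6 even so k=5
k=0  a_k=16  p_k/q_k = 16/1
k=1  a_k=1  p_k/q_k = 17/1
k=2  a_k=2  p_k/q_k = 50/3
k=3  a_k=16  p_k/q_k = 817/49
k=4  a_k=2  p_k/q_k = 1684/101
k=5  a_k=1  p_k/q_k = 2501/150
→ (2501, 150).  Check: 2501²=6255001, 278·150²=6255000, difference 1.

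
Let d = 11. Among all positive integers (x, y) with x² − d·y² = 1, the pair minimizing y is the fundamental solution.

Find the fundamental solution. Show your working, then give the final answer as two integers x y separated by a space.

10 3

d=11: √d = [3; 3,6] (ℓ=2, even), read p_1/q_1
k=0  a_k=3  p_k/q_k = 3/1
k=1  a_k=3  p_k/q_k = 10/3
→ (10, 3).  Check: 10²=100, 11·3²=99, difference 1.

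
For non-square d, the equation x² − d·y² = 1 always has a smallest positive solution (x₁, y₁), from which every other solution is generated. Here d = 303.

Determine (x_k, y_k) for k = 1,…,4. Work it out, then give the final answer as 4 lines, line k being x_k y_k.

2524 145
12741151 731960
64317327724 3694933935
324673857609601 18652025771920

[17; 2,2,5,2,2,34] for √303; ℓ=6 ⇒ convergent index 5
step 0: (17, 1)  from 17·(1,0) + (0,1)
…
step 4: (1027, 59)  from 2·(470,27) + (87,5)
step 5: (2524, 145)  from 2·(1027,59) + (470,27)
fundamental: x₁=2524, y₁=145  (since 6370576 − 303·21025 = 1)
(2524+145√303)^2 = 12741151 + 731960√303
(2524+145√303)^3 = 64317327724 + 3694933935√303
(2524+145√303)^4 = 324673857609601 + 18652025771920√303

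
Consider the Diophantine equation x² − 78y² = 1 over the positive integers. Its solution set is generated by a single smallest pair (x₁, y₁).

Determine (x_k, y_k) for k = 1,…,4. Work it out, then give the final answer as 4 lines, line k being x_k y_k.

√78 = [8; 1,4,1,16, …], period ℓ=4 (even) → k=3
a_0=8:  p_0=8·1+0=8,  q_0=8·0+1=1
…
a_2=4:  p_2=4·9+8=44,  q_2=4·1+1=5
a_3=1:  p_3=1·44+9=53,  q_3=1·5+1=6
→ (53, 6).  Check: 53²=2809, 78·6²=2808, difference 1.
(x_2, y_2) = (53·53 + 78·6·6, 53·6 + 6·53) = (5617, 636)
(x_3, y_3) = (53·5617 + 78·6·636, 53·636 + 6·5617) = (595349, 67410)
(x_4, y_4) = (53·595349 + 78·6·67410, 53·67410 + 6·595349) = (63101377, 7144824)

53 6
5617 636
595349 67410
63101377 7144824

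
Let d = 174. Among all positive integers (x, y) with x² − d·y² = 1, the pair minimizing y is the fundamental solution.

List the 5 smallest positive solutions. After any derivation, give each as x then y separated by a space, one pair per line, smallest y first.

d=174: √d = [13; 5,4,5,26] (ℓ=4, even), read p_3/q_3
step 0: (13, 1)  from 13·(1,0) + (0,1)
…
step 2: (277, 21)  from 4·(66,5) + (13,1)
step 3: (1451, 110)  from 5·(277,21) + (66,5)
→ (1451, 110).  Check: 1451²=2105401, 174·110²=2105400, difference 1.
(1451+110√174)^2 = 4210801 + 319220√174
(1451+110√174)^3 = 12219743051 + 926376330√174
(1451+110√174)^4 = 35461690123201 + 2688343790440√174
(1451+110√174)^5 = 102909812517786251 + 7801572753480550√174

1451 110
4210801 319220
12219743051 926376330
35461690123201 2688343790440
102909812517786251 7801572753480550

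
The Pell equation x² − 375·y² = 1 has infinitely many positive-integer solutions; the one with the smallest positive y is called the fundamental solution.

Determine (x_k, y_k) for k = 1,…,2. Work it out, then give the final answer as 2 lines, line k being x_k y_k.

√375 = [19; 2,1,2,1,5,1,2,1,2,38, …], period ℓ=10 (even) → k=9
a_0=19:  p_0=19·1+0=19,  q_0=19·0+1=1
a_1=2:  p_1=2·19+1=39,  q_1=2·1+0=2
…
a_5=5:  p_5=5·213+155=1220,  q_5=5·11+8=63
…
a_8=1:  p_8=1·4086+1433=5519,  q_8=1·211+74=285
a_9=2:  p_9=2·5519+4086=15124,  q_9=2·285+211=781
fundamental: x₁=15124, y₁=781  (since 228735376 − 375·609961 = 1)
(x_2, y_2) = (15124·15124 + 375·781·781, 15124·781 + 781·15124) = (457470751, 23623688)

15124 781
457470751 23623688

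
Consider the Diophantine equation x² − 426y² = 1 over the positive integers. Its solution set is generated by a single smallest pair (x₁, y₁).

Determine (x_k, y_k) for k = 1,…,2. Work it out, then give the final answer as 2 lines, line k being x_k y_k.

√426 → a₀=20, period (1,1,1,3,2,6,2,3,1,1,1,40); ℓ=12 even so k=11
k=0  a_k=20  p_k/q_k = 20/1
k=1  a_k=1  p_k/q_k = 21/1
…
k=3  a_k=1  p_k/q_k = 62/3
…
k=7  a_k=2  p_k/q_k = 7162/347
…
k=9  a_k=1  p_k/q_k = 31971/1549
k=10  a_k=1  p_k/q_k = 56780/2751
k=11  a_k=1  p_k/q_k = 88751/4300
(x₁, y₁) = (88751, 4300);  88751² − 426·4300² = 1 ✓
k=2:  x_2 = 88751·88751+426·4300·4300 = 15753480001,  y_2 = 88751·4300+4300·88751 = 763258600

88751 4300
15753480001 763258600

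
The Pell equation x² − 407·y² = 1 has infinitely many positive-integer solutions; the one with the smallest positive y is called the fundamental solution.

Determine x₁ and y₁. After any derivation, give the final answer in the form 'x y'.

√407 = [20; 5,1,2,1,5,40, …], period ℓ=6 (even) → k=5
a_0=20:  p_0=20·1+0=20,  q_0=20·0+1=1
…
a_4=1:  p_4=1·343+121=464,  q_4=1·17+6=23
a_5=5:  p_5=5·464+343=2663,  q_5=5·23+17=132
(x₁, y₁) = (2663, 132);  2663² − 407·132² = 1 ✓

2663 132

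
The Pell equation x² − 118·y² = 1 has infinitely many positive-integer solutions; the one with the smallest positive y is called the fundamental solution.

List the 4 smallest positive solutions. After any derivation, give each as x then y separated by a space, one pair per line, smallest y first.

306917 28254
188396089777 17343265836
115643925371868101 10645886241146970
70986173286526887819457 6534806934930865917144

[10; 1,6,3,2,10,2,3,6,1,20] for √118; ℓ=10 ⇒ convergent index 9
i=0: a=10 ⇒ p=10, q=1
…
i=3: a=3 ⇒ p=239, q=22
…
i=7: a=3 ⇒ p=42115, q=3877
i=8: a=6 ⇒ p=264802, q=24377
i=9: a=1 ⇒ p=306917, q=28254
fundamental: x₁=306917, y₁=28254  (since 94198044889 − 118·798288516 = 1)
n=2: (306917,28254)∘(306917,28254) = (306917·306917+118·28254·28254, 306917·28254+28254·306917) = (188396089777,17343265836)
n=3: (188396089777,17343265836)∘(306917,28254) = (306917·188396089777+118·28254·17343265836, 306917·17343265836+28254·188396089777) = (115643925371868101,10645886241146970)
n=4: (115643925371868101,10645886241146970)∘(306917,28254) = (306917·115643925371868101+118·28254·10645886241146970, 306917·10645886241146970+28254·115643925371868101) = (70986173286526887819457,6534806934930865917144)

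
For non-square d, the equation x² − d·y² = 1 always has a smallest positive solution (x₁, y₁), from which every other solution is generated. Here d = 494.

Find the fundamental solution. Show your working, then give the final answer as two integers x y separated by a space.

[22; 4,2,2,1,2,1,2,2,4,44] for √494; ℓ=10 ⇒ convergent index 9
k=0  a_k=22  p_k/q_k = 22/1
k=1  a_k=4  p_k/q_k = 89/4
…
k=3  a_k=2  p_k/q_k = 489/22
…
k=5  a_k=2  p_k/q_k = 1867/84
k=6  a_k=1  p_k/q_k = 2556/115
k=7  a_k=2  p_k/q_k = 6979/314
k=8  a_k=2  p_k/q_k = 16514/743
k=9  a_k=4  p_k/q_k = 73035/3286
fundamental: x₁=73035, y₁=3286  (since 5334111225 − 494·10797796 = 1)

73035 3286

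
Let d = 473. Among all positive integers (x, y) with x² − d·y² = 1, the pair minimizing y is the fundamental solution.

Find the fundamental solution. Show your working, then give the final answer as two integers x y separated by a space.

87 4

d=473: √d = [21; 1,2,1,42] (ℓ=4, even), read p_3/q_3
step 0: (21, 1)  from 21·(1,0) + (0,1)
…
step 2: (65, 3)  from 2·(22,1) + (21,1)
step 3: (87, 4)  from 1·(65,3) + (22,1)
(x₁, y₁) = (87, 4);  87² − 473·4² = 1 ✓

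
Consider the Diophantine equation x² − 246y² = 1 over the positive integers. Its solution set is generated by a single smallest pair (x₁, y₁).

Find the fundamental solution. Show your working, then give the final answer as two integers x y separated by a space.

88805 5662

√246 = [15; 1,2,5,1,14,1,5,2,1,30, …], period ℓ=10 (even) → k=9
i=0: a=15 ⇒ p=15, q=1
…
i=3: a=5 ⇒ p=251, q=16
i=4: a=1 ⇒ p=298, q=19
…
i=7: a=5 ⇒ p=28028, q=1787
i=8: a=2 ⇒ p=60777, q=3875
i=9: a=1 ⇒ p=88805, q=5662
(x₁, y₁) = (88805, 5662);  88805² − 246·5662² = 1 ✓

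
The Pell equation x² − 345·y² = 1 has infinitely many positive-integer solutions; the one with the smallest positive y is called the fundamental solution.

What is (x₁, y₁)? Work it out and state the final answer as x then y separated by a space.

[18; 1,1,2,1,6,1,2,1,1,36] for √345; ℓ=10 ⇒ convergent index 9
i=0: a=18 ⇒ p=18, q=1
i=1: a=1 ⇒ p=19, q=1
i=2: a=1 ⇒ p=37, q=2
i=3: a=2 ⇒ p=93, q=5
…
i=5: a=6 ⇒ p=873, q=47
…
i=7: a=2 ⇒ p=2879, q=155
i=8: a=1 ⇒ p=3882, q=209
i=9: a=1 ⇒ p=6761, q=364
→ (6761, 364).  Check: 6761²=45711121, 345·364²=45711120, difference 1.

6761 364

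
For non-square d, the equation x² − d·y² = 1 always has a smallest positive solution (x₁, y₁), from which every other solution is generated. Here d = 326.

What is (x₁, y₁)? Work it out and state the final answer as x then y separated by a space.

325 18

√326 = [18; 18,36, …], period ℓ=2 (even) → k=1
a_0=18:  p_0=18·1+0=18,  q_0=18·0+1=1
a_1=18:  p_1=18·18+1=325,  q_1=18·1+0=18
→ (325, 18).  Check: 325²=105625, 326·18²=105624, difference 1.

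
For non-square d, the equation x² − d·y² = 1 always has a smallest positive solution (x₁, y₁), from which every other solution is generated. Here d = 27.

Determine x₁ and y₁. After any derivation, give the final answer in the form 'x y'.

√27 = [5; 5,10, …], period ℓ=2 (even) → k=1
step 0: (5, 1)  from 5·(1,0) + (0,1)
step 1: (26, 5)  from 5·(5,1) + (1,0)
fundamental: x₁=26, y₁=5  (since 676 − 27·25 = 1)

26 5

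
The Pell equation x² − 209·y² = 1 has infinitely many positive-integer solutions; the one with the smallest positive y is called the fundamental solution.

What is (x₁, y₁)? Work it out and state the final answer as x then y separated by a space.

[14; 2,5,3,2,3,5,2,28] for √209; ℓ=8 ⇒ convergent index 7
a_0=14:  p_0=14·1+0=14,  q_0=14·0+1=1
…
a_2=5:  p_2=5·29+14=159,  q_2=5·2+1=11
a_3=3:  p_3=3·159+29=506,  q_3=3·11+2=35
…
a_6=5:  p_6=5·4019+1171=21266,  q_6=5·278+81=1471
a_7=2:  p_7=2·21266+4019=46551,  q_7=2·1471+278=3220
(x₁, y₁) = (46551, 3220);  46551² − 209·3220² = 1 ✓

46551 3220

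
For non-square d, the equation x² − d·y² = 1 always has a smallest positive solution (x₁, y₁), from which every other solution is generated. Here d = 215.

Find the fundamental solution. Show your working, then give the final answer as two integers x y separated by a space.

√215 = [14; 1,1,1,28, …], period ℓ=4 (even) → k=3
step 0: (14, 1)  from 14·(1,0) + (0,1)
…
step 2: (29, 2)  from 1·(15,1) + (14,1)
step 3: (44, 3)  from 1·(29,2) + (15,1)
fundamental: x₁=44, y₁=3  (since 1936 − 215·9 = 1)

44 3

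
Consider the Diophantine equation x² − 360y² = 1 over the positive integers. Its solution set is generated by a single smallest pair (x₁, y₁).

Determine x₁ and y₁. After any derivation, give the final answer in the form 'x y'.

[18; 1,36] for √360; ℓ=2 ⇒ convergent index 1
step 0: (18, 1)  from 18·(1,0) + (0,1)
step 1: (19, 1)  from 1·(18,1) + (1,0)
(x₁, y₁) = (19, 1);  19² − 360·1² = 1 ✓

19 1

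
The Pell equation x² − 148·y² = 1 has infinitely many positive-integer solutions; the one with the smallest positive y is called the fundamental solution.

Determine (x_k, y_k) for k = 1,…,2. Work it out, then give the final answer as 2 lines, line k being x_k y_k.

d=148: √d = [12; 6,24] (ℓ=2, even), read p_1/q_1
a_0=12:  p_0=12·1+0=12,  q_0=12·0+1=1
a_1=6:  p_1=6·12+1=73,  q_1=6·1+0=6
(x₁, y₁) = (73, 6);  73² − 148·6² = 1 ✓
k=2:  x_2 = 73·73+148·6·6 = 10657,  y_2 = 73·6+6·73 = 876

73 6
10657 876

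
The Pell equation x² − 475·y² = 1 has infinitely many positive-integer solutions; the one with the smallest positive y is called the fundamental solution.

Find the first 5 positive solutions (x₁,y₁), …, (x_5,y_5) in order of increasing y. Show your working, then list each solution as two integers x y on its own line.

57799 2652
6681448801 306565896
772362118440199 35438404443156
89283516160768675201 4096608676513381392
10320995900380175197444999 473559769752155457709260

d=475: √d = [21; 1,3,1,6,2,6,1,3,1,42] (ℓ=10, even), read p_9/q_9
i=0: a=21 ⇒ p=21, q=1
i=1: a=1 ⇒ p=22, q=1
i=2: a=3 ⇒ p=87, q=4
i=3: a=1 ⇒ p=109, q=5
…
i=5: a=2 ⇒ p=1591, q=73
…
i=7: a=1 ⇒ p=11878, q=545
i=8: a=3 ⇒ p=45921, q=2107
i=9: a=1 ⇒ p=57799, q=2652
→ (57799, 2652).  Check: 57799²=3340724401, 475·2652²=3340724400, difference 1.
n=2: (57799,2652)∘(57799,2652) = (57799·57799+475·2652·2652, 57799·2652+2652·57799) = (6681448801,306565896)
n=3: (6681448801,306565896)∘(57799,2652) = (57799·6681448801+475·2652·306565896, 57799·306565896+2652·6681448801) = (772362118440199,35438404443156)
n=4: (772362118440199,35438404443156)∘(57799,2652) = (57799·772362118440199+475·2652·35438404443156, 57799·35438404443156+2652·772362118440199) = (89283516160768675201,4096608676513381392)
n=5: (89283516160768675201,4096608676513381392)∘(57799,2652) = (57799·89283516160768675201+475·2652·4096608676513381392, 57799·4096608676513381392+2652·89283516160768675201) = (10320995900380175197444999,473559769752155457709260)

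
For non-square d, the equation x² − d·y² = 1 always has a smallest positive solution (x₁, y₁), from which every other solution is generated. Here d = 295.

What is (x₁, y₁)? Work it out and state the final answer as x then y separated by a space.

2024999 117900

√295 → a₀=17, period (5,1,2,3,2,6,2,3,2,1,5,34); ℓ=12 even so k=11
k=0  a_k=17  p_k/q_k = 17/1
…
k=2  a_k=1  p_k/q_k = 103/6
k=3  a_k=2  p_k/q_k = 292/17
k=4  a_k=3  p_k/q_k = 979/57
k=5  a_k=2  p_k/q_k = 2250/131
k=6  a_k=6  p_k/q_k = 14479/843
…
k=9  a_k=2  p_k/q_k = 247414/14405
k=10  a_k=1  p_k/q_k = 355517/20699
k=11  a_k=5  p_k/q_k = 2024999/117900
(x₁, y₁) = (2024999, 117900);  2024999² − 295·117900² = 1 ✓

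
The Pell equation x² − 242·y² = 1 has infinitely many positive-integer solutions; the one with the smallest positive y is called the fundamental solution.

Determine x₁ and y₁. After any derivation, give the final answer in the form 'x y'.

19601 1260

√242 = [15; 1,1,3,1,14,1,3,1,1,30, …], period ℓ=10 (even) → k=9
k=0  a_k=15  p_k/q_k = 15/1
…
k=4  a_k=1  p_k/q_k = 140/9
k=5  a_k=14  p_k/q_k = 2069/133
k=6  a_k=1  p_k/q_k = 2209/142
k=7  a_k=3  p_k/q_k = 8696/559
k=8  a_k=1  p_k/q_k = 10905/701
k=9  a_k=1  p_k/q_k = 19601/1260
fundamental: x₁=19601, y₁=1260  (since 384199201 − 242·1587600 = 1)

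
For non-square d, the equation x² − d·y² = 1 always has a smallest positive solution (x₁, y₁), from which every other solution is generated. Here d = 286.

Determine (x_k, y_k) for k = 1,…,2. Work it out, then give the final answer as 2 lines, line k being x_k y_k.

561835 33222
631317134449 37330564740

[16; 1,10,3,3,2,3,3,10,1,32] for √286; ℓ=10 ⇒ convergent index 9
k=0  a_k=16  p_k/q_k = 16/1
k=1  a_k=1  p_k/q_k = 17/1
…
k=3  a_k=3  p_k/q_k = 575/34
…
k=5  a_k=2  p_k/q_k = 4397/260
k=6  a_k=3  p_k/q_k = 15102/893
…
k=8  a_k=10  p_k/q_k = 512132/30283
k=9  a_k=1  p_k/q_k = 561835/33222
→ (561835, 33222).  Check: 561835²=315658567225, 286·33222²=315658567224, difference 1.
(x_2, y_2) = (561835·561835 + 286·33222·33222, 561835·33222 + 33222·561835) = (631317134449, 37330564740)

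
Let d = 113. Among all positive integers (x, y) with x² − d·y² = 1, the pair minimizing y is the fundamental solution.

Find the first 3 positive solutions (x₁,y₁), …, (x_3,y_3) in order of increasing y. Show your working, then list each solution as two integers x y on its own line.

1204353 113296
2900932297217 272896754976
6987493029899166849 657328051091107760

[10; 1,1,1,2,2,1,1,1,20] for √113; ℓ=9 ⇒ convergent index 17
i=0: a=10 ⇒ p=10, q=1
…
i=3: a=1 ⇒ p=32, q=3
i=4: a=2 ⇒ p=85, q=8
i=5: a=2 ⇒ p=202, q=19
…
i=10: a=1 ⇒ p=16785, q=1579
i=11: a=1 ⇒ p=32794, q=3085
…
i=16: a=1 ⇒ p=758918, q=71393
i=17: a=1 ⇒ p=1204353, q=113296
→ (1204353, 113296).  Check: 1204353²=1450466148609, 113·113296²=1450466148608, difference 1.
n=2: (1204353,113296)∘(1204353,113296) = (1204353·1204353+113·113296·113296, 1204353·113296+113296·1204353) = (2900932297217,272896754976)
n=3: (2900932297217,272896754976)∘(1204353,113296) = (1204353·2900932297217+113·113296·272896754976, 1204353·272896754976+113296·2900932297217) = (6987493029899166849,657328051091107760)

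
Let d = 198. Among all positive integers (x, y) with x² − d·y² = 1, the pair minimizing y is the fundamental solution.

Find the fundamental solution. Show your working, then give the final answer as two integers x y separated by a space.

197 14

√198 → a₀=14, period (14,28); ℓ=2 even so k=1
a_0=14:  p_0=14·1+0=14,  q_0=14·0+1=1
a_1=14:  p_1=14·14+1=197,  q_1=14·1+0=14
→ (197, 14).  Check: 197²=38809, 198·14²=38808, difference 1.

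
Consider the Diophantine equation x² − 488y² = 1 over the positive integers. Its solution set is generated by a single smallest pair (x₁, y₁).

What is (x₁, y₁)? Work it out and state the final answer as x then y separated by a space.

[22; 11,44] for √488; ℓ=2 ⇒ convergent index 1
k=0  a_k=22  p_k/q_k = 22/1
k=1  a_k=11  p_k/q_k = 243/11
fundamental: x₁=243, y₁=11  (since 59049 − 488·121 = 1)

243 11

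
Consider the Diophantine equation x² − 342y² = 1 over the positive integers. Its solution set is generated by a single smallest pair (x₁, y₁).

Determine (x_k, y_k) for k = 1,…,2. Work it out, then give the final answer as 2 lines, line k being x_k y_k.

[18; 2,36] for √342; ℓ=2 ⇒ convergent index 1
step 0: (18, 1)  from 18·(1,0) + (0,1)
step 1: (37, 2)  from 2·(18,1) + (1,0)
fundamental: x₁=37, y₁=2  (since 1369 − 342·4 = 1)
n=2: (37,2)∘(37,2) = (37·37+342·2·2, 37·2+2·37) = (2737,148)

37 2
2737 148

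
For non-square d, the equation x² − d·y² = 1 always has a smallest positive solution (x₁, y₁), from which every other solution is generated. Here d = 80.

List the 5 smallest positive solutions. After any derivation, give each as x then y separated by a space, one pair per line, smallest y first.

9 1
161 18
2889 323
51841 5796
930249 104005

√80 → a₀=8, period (1,16); ℓ=2 even so k=1
i=0: a=8 ⇒ p=8, q=1
i=1: a=1 ⇒ p=9, q=1
(x₁, y₁) = (9, 1);  9² − 80·1² = 1 ✓
k=2:  x_2 = 9·9+80·1·1 = 161,  y_2 = 9·1+1·9 = 18
k=3:  x_3 = 9·161+80·1·18 = 2889,  y_3 = 9·18+1·161 = 323
k=4:  x_4 = 9·2889+80·1·323 = 51841,  y_4 = 9·323+1·2889 = 5796
k=5:  x_5 = 9·51841+80·1·5796 = 930249,  y_5 = 9·5796+1·51841 = 104005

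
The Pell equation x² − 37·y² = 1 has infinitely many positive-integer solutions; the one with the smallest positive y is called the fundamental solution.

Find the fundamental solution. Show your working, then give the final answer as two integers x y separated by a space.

73 12

[6; 12] for √37; ℓ=1 ⇒ convergent index 1
i=0: a=6 ⇒ p=6, q=1
i=1: a=12 ⇒ p=73, q=12
→ (73, 12).  Check: 73²=5329, 37·12²=5328, difference 1.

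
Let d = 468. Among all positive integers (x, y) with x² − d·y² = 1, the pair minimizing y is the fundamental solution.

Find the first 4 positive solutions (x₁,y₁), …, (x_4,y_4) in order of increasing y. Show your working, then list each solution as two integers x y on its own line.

649 30
842401 38940
1093435849 50544090
1419278889601 65606189880

d=468: √d = [21; 1,1,1,2,1,1,1,42] (ℓ=8, even), read p_7/q_7
a_0=21:  p_0=21·1+0=21,  q_0=21·0+1=1
a_1=1:  p_1=1·21+1=22,  q_1=1·1+0=1
…
a_5=1:  p_5=1·173+65=238,  q_5=1·8+3=11
a_6=1:  p_6=1·238+173=411,  q_6=1·11+8=19
a_7=1:  p_7=1·411+238=649,  q_7=1·19+11=30
→ (649, 30).  Check: 649²=421201, 468·30²=421200, difference 1.
(649+30√468)^2 = 842401 + 38940√468
(649+30√468)^3 = 1093435849 + 50544090√468
(649+30√468)^4 = 1419278889601 + 65606189880√468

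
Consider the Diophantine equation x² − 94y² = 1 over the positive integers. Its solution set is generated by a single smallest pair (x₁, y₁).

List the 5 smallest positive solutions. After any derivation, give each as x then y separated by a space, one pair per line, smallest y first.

[9; 1,2,3,1,1,…,2,1,18] for √94; ℓ=16 ⇒ convergent index 15
i=0: a=9 ⇒ p=9, q=1
i=1: a=1 ⇒ p=10, q=1
…
i=4: a=1 ⇒ p=126, q=13
…
i=9: a=1 ⇒ p=14417, q=1487
i=10: a=5 ⇒ p=85038, q=8771
…
i=14: a=2 ⇒ p=1490361, q=153719
i=15: a=1 ⇒ p=2143295, q=221064
fundamental: x₁=2143295, y₁=221064  (since 4593713457025 − 94·48869292096 = 1)
(2143295+221064√94)^2 = 9187426914049 + 947610731760√94
(2143295+221064√94)^3 = 39382732335491159615 + 4062018686654877336√94
(2143295+221064√94)^4 = 168817626601983862467148801 + 17412208682026983028992480√94
(2143295+221064√94)^5 = 723651950015758622280719887718975 + 74638999614285983163562219965864√94

2143295 221064
9187426914049 947610731760
39382732335491159615 4062018686654877336
168817626601983862467148801 17412208682026983028992480
723651950015758622280719887718975 74638999614285983163562219965864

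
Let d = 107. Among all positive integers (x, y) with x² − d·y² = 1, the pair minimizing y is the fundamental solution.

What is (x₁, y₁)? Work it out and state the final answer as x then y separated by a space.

962 93

√107 → a₀=10, period (2,1,9,1,2,20); ℓ=6 even so k=5
k=0  a_k=10  p_k/q_k = 10/1
k=1  a_k=2  p_k/q_k = 21/2
k=2  a_k=1  p_k/q_k = 31/3
k=3  a_k=9  p_k/q_k = 300/29
k=4  a_k=1  p_k/q_k = 331/32
k=5  a_k=2  p_k/q_k = 962/93
fundamental: x₁=962, y₁=93  (since 925444 − 107·8649 = 1)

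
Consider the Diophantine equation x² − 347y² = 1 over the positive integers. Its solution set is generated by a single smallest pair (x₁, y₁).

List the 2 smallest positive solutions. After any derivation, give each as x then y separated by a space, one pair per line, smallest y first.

d=347: √d = [18; 1,1,1,2,4,…,1,1,36] (ℓ=14, even), read p_13/q_13
i=0: a=18 ⇒ p=18, q=1
i=1: a=1 ⇒ p=19, q=1
…
i=3: a=1 ⇒ p=56, q=3
…
i=5: a=4 ⇒ p=652, q=35
i=6: a=1 ⇒ p=801, q=43
i=7: a=17 ⇒ p=14269, q=766
i=8: a=1 ⇒ p=15070, q=809
i=9: a=4 ⇒ p=74549, q=4002
i=10: a=2 ⇒ p=164168, q=8813
…
i=12: a=1 ⇒ p=402885, q=21628
i=13: a=1 ⇒ p=641602, q=34443
fundamental: x₁=641602, y₁=34443  (since 411653126404 − 347·1186320249 = 1)
k=2:  x_2 = 641602·641602+347·34443·34443 = 823306252807,  y_2 = 641602·34443+34443·641602 = 44197395372

641602 34443
823306252807 44197395372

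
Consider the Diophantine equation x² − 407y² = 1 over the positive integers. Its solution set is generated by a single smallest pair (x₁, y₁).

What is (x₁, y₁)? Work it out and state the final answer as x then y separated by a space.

√407 → a₀=20, period (5,1,2,1,5,40); ℓ=6 even so k=5
i=0: a=20 ⇒ p=20, q=1
i=1: a=5 ⇒ p=101, q=5
…
i=3: a=2 ⇒ p=343, q=17
i=4: a=1 ⇒ p=464, q=23
i=5: a=5 ⇒ p=2663, q=132
(x₁, y₁) = (2663, 132);  2663² − 407·132² = 1 ✓

2663 132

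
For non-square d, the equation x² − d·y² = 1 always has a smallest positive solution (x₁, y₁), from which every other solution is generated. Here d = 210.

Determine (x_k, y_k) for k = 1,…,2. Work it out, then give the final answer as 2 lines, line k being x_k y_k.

29 2
1681 116

√210 → a₀=14, period (2,28); ℓ=2 even so k=1
a_0=14:  p_0=14·1+0=14,  q_0=14·0+1=1
a_1=2:  p_1=2·14+1=29,  q_1=2·1+0=2
→ (29, 2).  Check: 29²=841, 210·2²=840, difference 1.
(x_2, y_2) = (29·29 + 210·2·2, 29·2 + 2·29) = (1681, 116)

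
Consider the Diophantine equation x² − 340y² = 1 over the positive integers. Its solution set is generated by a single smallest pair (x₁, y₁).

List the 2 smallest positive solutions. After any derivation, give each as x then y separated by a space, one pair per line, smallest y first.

d=340: √d = [18; 2,3,1,1,1,…,3,2,36] (ℓ=14, even), read p_13/q_13
step 0: (18, 1)  from 18·(1,0) + (0,1)
step 1: (37, 2)  from 2·(18,1) + (1,0)
step 2: (129, 7)  from 3·(37,2) + (18,1)
…
step 10: (21039, 1141)  from 1·(13774,747) + (7265,394)
step 11: (34813, 1888)  from 1·(21039,1141) + (13774,747)
step 12: (125478, 6805)  from 3·(34813,1888) + (21039,1141)
step 13: (285769, 15498)  from 2·(125478,6805) + (34813,1888)
(x₁, y₁) = (285769, 15498);  285769² − 340·15498² = 1 ✓
(x_2, y_2) = (285769·285769 + 340·15498·15498, 285769·15498 + 15498·285769) = (163327842721, 8857695924)

285769 15498
163327842721 8857695924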